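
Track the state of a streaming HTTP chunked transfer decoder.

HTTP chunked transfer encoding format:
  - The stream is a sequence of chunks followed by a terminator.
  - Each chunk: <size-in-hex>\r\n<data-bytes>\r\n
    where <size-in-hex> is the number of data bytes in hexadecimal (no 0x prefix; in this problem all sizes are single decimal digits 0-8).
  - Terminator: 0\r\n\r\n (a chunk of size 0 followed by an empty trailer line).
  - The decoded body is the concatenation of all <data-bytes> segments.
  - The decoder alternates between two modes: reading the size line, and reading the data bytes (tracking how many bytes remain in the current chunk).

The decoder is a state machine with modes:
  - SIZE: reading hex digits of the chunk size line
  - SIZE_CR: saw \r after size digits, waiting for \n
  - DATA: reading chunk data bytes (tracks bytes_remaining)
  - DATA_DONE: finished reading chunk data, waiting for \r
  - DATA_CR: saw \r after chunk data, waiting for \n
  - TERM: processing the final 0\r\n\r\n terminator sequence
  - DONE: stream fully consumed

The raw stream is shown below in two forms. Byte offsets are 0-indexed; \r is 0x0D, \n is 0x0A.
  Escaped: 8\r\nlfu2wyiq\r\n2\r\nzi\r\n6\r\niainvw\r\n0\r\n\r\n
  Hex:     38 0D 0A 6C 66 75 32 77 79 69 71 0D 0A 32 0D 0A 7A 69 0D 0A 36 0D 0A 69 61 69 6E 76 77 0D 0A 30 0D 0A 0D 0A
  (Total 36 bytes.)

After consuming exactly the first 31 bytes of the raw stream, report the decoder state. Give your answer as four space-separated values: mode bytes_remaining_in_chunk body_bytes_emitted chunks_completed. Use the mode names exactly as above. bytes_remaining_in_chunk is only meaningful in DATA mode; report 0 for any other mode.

Answer: SIZE 0 16 3

Derivation:
Byte 0 = '8': mode=SIZE remaining=0 emitted=0 chunks_done=0
Byte 1 = 0x0D: mode=SIZE_CR remaining=0 emitted=0 chunks_done=0
Byte 2 = 0x0A: mode=DATA remaining=8 emitted=0 chunks_done=0
Byte 3 = 'l': mode=DATA remaining=7 emitted=1 chunks_done=0
Byte 4 = 'f': mode=DATA remaining=6 emitted=2 chunks_done=0
Byte 5 = 'u': mode=DATA remaining=5 emitted=3 chunks_done=0
Byte 6 = '2': mode=DATA remaining=4 emitted=4 chunks_done=0
Byte 7 = 'w': mode=DATA remaining=3 emitted=5 chunks_done=0
Byte 8 = 'y': mode=DATA remaining=2 emitted=6 chunks_done=0
Byte 9 = 'i': mode=DATA remaining=1 emitted=7 chunks_done=0
Byte 10 = 'q': mode=DATA_DONE remaining=0 emitted=8 chunks_done=0
Byte 11 = 0x0D: mode=DATA_CR remaining=0 emitted=8 chunks_done=0
Byte 12 = 0x0A: mode=SIZE remaining=0 emitted=8 chunks_done=1
Byte 13 = '2': mode=SIZE remaining=0 emitted=8 chunks_done=1
Byte 14 = 0x0D: mode=SIZE_CR remaining=0 emitted=8 chunks_done=1
Byte 15 = 0x0A: mode=DATA remaining=2 emitted=8 chunks_done=1
Byte 16 = 'z': mode=DATA remaining=1 emitted=9 chunks_done=1
Byte 17 = 'i': mode=DATA_DONE remaining=0 emitted=10 chunks_done=1
Byte 18 = 0x0D: mode=DATA_CR remaining=0 emitted=10 chunks_done=1
Byte 19 = 0x0A: mode=SIZE remaining=0 emitted=10 chunks_done=2
Byte 20 = '6': mode=SIZE remaining=0 emitted=10 chunks_done=2
Byte 21 = 0x0D: mode=SIZE_CR remaining=0 emitted=10 chunks_done=2
Byte 22 = 0x0A: mode=DATA remaining=6 emitted=10 chunks_done=2
Byte 23 = 'i': mode=DATA remaining=5 emitted=11 chunks_done=2
Byte 24 = 'a': mode=DATA remaining=4 emitted=12 chunks_done=2
Byte 25 = 'i': mode=DATA remaining=3 emitted=13 chunks_done=2
Byte 26 = 'n': mode=DATA remaining=2 emitted=14 chunks_done=2
Byte 27 = 'v': mode=DATA remaining=1 emitted=15 chunks_done=2
Byte 28 = 'w': mode=DATA_DONE remaining=0 emitted=16 chunks_done=2
Byte 29 = 0x0D: mode=DATA_CR remaining=0 emitted=16 chunks_done=2
Byte 30 = 0x0A: mode=SIZE remaining=0 emitted=16 chunks_done=3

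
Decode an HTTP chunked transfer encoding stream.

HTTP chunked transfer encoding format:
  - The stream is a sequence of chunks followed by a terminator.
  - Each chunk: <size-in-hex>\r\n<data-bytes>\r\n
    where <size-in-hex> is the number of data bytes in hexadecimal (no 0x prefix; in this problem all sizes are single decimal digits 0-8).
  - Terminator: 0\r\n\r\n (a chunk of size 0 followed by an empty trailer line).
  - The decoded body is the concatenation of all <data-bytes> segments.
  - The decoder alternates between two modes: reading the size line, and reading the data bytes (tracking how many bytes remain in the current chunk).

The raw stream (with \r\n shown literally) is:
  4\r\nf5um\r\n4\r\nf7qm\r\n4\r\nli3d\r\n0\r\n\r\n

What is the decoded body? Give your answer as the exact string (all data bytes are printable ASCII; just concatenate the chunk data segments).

Answer: f5umf7qmli3d

Derivation:
Chunk 1: stream[0..1]='4' size=0x4=4, data at stream[3..7]='f5um' -> body[0..4], body so far='f5um'
Chunk 2: stream[9..10]='4' size=0x4=4, data at stream[12..16]='f7qm' -> body[4..8], body so far='f5umf7qm'
Chunk 3: stream[18..19]='4' size=0x4=4, data at stream[21..25]='li3d' -> body[8..12], body so far='f5umf7qmli3d'
Chunk 4: stream[27..28]='0' size=0 (terminator). Final body='f5umf7qmli3d' (12 bytes)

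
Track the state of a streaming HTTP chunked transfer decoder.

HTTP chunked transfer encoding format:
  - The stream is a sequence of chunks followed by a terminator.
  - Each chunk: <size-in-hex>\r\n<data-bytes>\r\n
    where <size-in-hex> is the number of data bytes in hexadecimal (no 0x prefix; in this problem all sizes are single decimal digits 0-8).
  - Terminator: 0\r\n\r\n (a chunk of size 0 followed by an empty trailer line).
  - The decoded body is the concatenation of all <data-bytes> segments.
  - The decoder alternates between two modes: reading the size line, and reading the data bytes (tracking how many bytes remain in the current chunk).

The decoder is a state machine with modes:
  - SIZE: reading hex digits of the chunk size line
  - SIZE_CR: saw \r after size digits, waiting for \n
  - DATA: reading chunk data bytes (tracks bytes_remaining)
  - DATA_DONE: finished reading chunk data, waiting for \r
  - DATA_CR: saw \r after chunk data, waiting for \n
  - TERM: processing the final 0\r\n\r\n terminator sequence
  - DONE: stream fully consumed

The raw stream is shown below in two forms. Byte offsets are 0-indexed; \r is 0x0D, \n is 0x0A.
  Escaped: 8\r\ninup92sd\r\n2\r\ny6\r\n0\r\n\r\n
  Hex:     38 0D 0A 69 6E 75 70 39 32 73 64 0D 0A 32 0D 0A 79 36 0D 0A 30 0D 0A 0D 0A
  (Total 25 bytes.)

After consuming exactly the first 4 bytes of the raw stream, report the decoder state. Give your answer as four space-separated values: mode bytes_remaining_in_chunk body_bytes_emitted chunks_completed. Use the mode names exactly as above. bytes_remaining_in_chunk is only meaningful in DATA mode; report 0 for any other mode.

Answer: DATA 7 1 0

Derivation:
Byte 0 = '8': mode=SIZE remaining=0 emitted=0 chunks_done=0
Byte 1 = 0x0D: mode=SIZE_CR remaining=0 emitted=0 chunks_done=0
Byte 2 = 0x0A: mode=DATA remaining=8 emitted=0 chunks_done=0
Byte 3 = 'i': mode=DATA remaining=7 emitted=1 chunks_done=0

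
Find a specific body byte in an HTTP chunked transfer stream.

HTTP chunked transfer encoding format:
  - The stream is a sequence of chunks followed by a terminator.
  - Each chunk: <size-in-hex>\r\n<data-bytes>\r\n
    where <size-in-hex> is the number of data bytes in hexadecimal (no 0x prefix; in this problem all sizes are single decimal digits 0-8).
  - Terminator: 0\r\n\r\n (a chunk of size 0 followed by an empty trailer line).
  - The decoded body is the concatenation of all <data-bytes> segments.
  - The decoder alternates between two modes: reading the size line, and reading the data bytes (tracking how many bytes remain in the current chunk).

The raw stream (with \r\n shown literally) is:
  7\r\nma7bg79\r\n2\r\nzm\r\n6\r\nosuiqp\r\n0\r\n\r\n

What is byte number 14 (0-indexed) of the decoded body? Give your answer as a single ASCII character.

Answer: p

Derivation:
Chunk 1: stream[0..1]='7' size=0x7=7, data at stream[3..10]='ma7bg79' -> body[0..7], body so far='ma7bg79'
Chunk 2: stream[12..13]='2' size=0x2=2, data at stream[15..17]='zm' -> body[7..9], body so far='ma7bg79zm'
Chunk 3: stream[19..20]='6' size=0x6=6, data at stream[22..28]='osuiqp' -> body[9..15], body so far='ma7bg79zmosuiqp'
Chunk 4: stream[30..31]='0' size=0 (terminator). Final body='ma7bg79zmosuiqp' (15 bytes)
Body byte 14 = 'p'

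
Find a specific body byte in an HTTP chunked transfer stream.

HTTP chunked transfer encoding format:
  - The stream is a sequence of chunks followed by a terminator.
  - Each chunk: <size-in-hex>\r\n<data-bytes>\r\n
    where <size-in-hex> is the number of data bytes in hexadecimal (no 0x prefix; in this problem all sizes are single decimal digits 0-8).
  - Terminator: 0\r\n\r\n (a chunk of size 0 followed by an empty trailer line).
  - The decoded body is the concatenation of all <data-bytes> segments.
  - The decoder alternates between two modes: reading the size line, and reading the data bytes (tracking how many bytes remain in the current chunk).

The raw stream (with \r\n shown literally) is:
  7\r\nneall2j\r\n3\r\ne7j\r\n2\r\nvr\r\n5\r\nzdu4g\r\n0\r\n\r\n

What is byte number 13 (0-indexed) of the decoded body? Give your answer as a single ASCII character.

Answer: d

Derivation:
Chunk 1: stream[0..1]='7' size=0x7=7, data at stream[3..10]='neall2j' -> body[0..7], body so far='neall2j'
Chunk 2: stream[12..13]='3' size=0x3=3, data at stream[15..18]='e7j' -> body[7..10], body so far='neall2je7j'
Chunk 3: stream[20..21]='2' size=0x2=2, data at stream[23..25]='vr' -> body[10..12], body so far='neall2je7jvr'
Chunk 4: stream[27..28]='5' size=0x5=5, data at stream[30..35]='zdu4g' -> body[12..17], body so far='neall2je7jvrzdu4g'
Chunk 5: stream[37..38]='0' size=0 (terminator). Final body='neall2je7jvrzdu4g' (17 bytes)
Body byte 13 = 'd'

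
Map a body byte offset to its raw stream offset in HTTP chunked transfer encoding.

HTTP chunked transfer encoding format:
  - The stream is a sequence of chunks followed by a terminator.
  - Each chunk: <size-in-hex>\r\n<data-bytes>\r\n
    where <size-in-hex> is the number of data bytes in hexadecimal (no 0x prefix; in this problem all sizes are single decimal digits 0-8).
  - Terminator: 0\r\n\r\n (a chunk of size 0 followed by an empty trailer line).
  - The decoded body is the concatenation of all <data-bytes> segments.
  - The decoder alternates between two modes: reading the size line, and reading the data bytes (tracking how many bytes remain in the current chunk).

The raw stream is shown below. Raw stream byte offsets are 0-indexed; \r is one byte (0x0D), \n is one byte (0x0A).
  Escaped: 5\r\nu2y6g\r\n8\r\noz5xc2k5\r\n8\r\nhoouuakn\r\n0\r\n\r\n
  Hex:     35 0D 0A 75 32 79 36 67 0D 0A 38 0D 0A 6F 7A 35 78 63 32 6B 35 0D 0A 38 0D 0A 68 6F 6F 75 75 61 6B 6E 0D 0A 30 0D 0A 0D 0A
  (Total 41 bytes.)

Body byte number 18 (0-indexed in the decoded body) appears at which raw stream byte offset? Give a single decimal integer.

Chunk 1: stream[0..1]='5' size=0x5=5, data at stream[3..8]='u2y6g' -> body[0..5], body so far='u2y6g'
Chunk 2: stream[10..11]='8' size=0x8=8, data at stream[13..21]='oz5xc2k5' -> body[5..13], body so far='u2y6goz5xc2k5'
Chunk 3: stream[23..24]='8' size=0x8=8, data at stream[26..34]='hoouuakn' -> body[13..21], body so far='u2y6goz5xc2k5hoouuakn'
Chunk 4: stream[36..37]='0' size=0 (terminator). Final body='u2y6goz5xc2k5hoouuakn' (21 bytes)
Body byte 18 at stream offset 31

Answer: 31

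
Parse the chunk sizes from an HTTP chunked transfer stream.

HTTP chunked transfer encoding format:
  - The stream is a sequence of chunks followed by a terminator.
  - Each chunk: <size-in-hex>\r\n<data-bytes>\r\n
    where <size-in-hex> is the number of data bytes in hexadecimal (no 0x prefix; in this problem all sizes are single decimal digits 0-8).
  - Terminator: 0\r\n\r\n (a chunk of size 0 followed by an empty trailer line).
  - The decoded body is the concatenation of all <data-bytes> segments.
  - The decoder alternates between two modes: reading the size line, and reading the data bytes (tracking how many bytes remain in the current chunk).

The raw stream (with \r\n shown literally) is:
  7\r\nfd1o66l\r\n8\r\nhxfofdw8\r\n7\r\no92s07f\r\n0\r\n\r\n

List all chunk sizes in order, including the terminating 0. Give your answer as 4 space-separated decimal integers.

Chunk 1: stream[0..1]='7' size=0x7=7, data at stream[3..10]='fd1o66l' -> body[0..7], body so far='fd1o66l'
Chunk 2: stream[12..13]='8' size=0x8=8, data at stream[15..23]='hxfofdw8' -> body[7..15], body so far='fd1o66lhxfofdw8'
Chunk 3: stream[25..26]='7' size=0x7=7, data at stream[28..35]='o92s07f' -> body[15..22], body so far='fd1o66lhxfofdw8o92s07f'
Chunk 4: stream[37..38]='0' size=0 (terminator). Final body='fd1o66lhxfofdw8o92s07f' (22 bytes)

Answer: 7 8 7 0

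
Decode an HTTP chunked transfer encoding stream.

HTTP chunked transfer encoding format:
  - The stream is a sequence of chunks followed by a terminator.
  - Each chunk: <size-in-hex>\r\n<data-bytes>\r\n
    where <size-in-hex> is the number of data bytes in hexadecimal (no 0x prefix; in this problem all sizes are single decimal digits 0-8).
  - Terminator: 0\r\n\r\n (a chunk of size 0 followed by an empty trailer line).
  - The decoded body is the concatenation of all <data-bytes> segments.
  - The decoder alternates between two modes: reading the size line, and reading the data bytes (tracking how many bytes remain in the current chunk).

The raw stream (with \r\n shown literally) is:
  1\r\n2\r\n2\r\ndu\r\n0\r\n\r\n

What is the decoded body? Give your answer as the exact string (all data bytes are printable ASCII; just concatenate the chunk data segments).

Answer: 2du

Derivation:
Chunk 1: stream[0..1]='1' size=0x1=1, data at stream[3..4]='2' -> body[0..1], body so far='2'
Chunk 2: stream[6..7]='2' size=0x2=2, data at stream[9..11]='du' -> body[1..3], body so far='2du'
Chunk 3: stream[13..14]='0' size=0 (terminator). Final body='2du' (3 bytes)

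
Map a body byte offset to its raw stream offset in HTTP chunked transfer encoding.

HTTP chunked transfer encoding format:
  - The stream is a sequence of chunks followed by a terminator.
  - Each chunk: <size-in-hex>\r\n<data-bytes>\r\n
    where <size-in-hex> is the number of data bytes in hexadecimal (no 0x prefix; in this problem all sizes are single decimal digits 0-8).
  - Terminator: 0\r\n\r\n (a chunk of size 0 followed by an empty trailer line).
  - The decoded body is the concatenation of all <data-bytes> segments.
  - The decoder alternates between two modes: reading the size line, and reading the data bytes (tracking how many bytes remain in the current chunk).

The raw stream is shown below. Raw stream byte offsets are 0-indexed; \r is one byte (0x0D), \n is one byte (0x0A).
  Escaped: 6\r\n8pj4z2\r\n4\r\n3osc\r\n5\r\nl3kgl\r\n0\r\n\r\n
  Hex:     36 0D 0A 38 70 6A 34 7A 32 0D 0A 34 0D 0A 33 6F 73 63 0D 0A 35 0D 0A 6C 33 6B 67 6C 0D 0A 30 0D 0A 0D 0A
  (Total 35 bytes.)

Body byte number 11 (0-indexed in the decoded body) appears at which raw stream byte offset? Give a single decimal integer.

Chunk 1: stream[0..1]='6' size=0x6=6, data at stream[3..9]='8pj4z2' -> body[0..6], body so far='8pj4z2'
Chunk 2: stream[11..12]='4' size=0x4=4, data at stream[14..18]='3osc' -> body[6..10], body so far='8pj4z23osc'
Chunk 3: stream[20..21]='5' size=0x5=5, data at stream[23..28]='l3kgl' -> body[10..15], body so far='8pj4z23oscl3kgl'
Chunk 4: stream[30..31]='0' size=0 (terminator). Final body='8pj4z23oscl3kgl' (15 bytes)
Body byte 11 at stream offset 24

Answer: 24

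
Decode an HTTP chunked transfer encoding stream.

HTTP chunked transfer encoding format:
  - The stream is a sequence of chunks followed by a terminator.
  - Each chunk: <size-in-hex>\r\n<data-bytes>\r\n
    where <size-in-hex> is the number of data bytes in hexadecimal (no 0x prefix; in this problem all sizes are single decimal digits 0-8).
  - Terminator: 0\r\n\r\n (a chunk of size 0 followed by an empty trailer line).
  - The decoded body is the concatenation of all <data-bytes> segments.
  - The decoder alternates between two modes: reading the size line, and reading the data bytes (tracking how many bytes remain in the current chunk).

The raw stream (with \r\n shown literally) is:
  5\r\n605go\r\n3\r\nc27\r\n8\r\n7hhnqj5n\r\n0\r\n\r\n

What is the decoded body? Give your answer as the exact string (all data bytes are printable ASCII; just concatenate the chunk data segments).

Answer: 605goc277hhnqj5n

Derivation:
Chunk 1: stream[0..1]='5' size=0x5=5, data at stream[3..8]='605go' -> body[0..5], body so far='605go'
Chunk 2: stream[10..11]='3' size=0x3=3, data at stream[13..16]='c27' -> body[5..8], body so far='605goc27'
Chunk 3: stream[18..19]='8' size=0x8=8, data at stream[21..29]='7hhnqj5n' -> body[8..16], body so far='605goc277hhnqj5n'
Chunk 4: stream[31..32]='0' size=0 (terminator). Final body='605goc277hhnqj5n' (16 bytes)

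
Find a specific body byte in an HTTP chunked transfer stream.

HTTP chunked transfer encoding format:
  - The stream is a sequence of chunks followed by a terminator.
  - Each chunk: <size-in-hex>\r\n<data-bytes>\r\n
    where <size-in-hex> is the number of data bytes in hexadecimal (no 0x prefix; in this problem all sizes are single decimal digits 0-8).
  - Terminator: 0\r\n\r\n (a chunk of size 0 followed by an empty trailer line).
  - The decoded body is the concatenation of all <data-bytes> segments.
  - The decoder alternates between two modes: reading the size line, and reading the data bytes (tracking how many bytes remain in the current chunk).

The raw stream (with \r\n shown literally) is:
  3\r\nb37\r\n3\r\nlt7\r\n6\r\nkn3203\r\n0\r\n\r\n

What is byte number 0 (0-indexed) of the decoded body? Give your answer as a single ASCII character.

Answer: b

Derivation:
Chunk 1: stream[0..1]='3' size=0x3=3, data at stream[3..6]='b37' -> body[0..3], body so far='b37'
Chunk 2: stream[8..9]='3' size=0x3=3, data at stream[11..14]='lt7' -> body[3..6], body so far='b37lt7'
Chunk 3: stream[16..17]='6' size=0x6=6, data at stream[19..25]='kn3203' -> body[6..12], body so far='b37lt7kn3203'
Chunk 4: stream[27..28]='0' size=0 (terminator). Final body='b37lt7kn3203' (12 bytes)
Body byte 0 = 'b'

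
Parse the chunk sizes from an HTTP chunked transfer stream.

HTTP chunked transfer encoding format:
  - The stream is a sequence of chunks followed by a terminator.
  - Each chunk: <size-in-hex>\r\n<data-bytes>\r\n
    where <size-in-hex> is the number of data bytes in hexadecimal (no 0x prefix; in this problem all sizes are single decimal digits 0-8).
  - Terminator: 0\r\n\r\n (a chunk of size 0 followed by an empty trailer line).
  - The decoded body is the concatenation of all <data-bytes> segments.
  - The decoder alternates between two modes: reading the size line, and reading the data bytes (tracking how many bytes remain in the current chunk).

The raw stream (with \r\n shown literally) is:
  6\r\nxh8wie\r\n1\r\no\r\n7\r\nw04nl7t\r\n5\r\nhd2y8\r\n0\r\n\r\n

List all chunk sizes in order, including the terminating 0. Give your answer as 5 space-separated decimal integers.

Answer: 6 1 7 5 0

Derivation:
Chunk 1: stream[0..1]='6' size=0x6=6, data at stream[3..9]='xh8wie' -> body[0..6], body so far='xh8wie'
Chunk 2: stream[11..12]='1' size=0x1=1, data at stream[14..15]='o' -> body[6..7], body so far='xh8wieo'
Chunk 3: stream[17..18]='7' size=0x7=7, data at stream[20..27]='w04nl7t' -> body[7..14], body so far='xh8wieow04nl7t'
Chunk 4: stream[29..30]='5' size=0x5=5, data at stream[32..37]='hd2y8' -> body[14..19], body so far='xh8wieow04nl7thd2y8'
Chunk 5: stream[39..40]='0' size=0 (terminator). Final body='xh8wieow04nl7thd2y8' (19 bytes)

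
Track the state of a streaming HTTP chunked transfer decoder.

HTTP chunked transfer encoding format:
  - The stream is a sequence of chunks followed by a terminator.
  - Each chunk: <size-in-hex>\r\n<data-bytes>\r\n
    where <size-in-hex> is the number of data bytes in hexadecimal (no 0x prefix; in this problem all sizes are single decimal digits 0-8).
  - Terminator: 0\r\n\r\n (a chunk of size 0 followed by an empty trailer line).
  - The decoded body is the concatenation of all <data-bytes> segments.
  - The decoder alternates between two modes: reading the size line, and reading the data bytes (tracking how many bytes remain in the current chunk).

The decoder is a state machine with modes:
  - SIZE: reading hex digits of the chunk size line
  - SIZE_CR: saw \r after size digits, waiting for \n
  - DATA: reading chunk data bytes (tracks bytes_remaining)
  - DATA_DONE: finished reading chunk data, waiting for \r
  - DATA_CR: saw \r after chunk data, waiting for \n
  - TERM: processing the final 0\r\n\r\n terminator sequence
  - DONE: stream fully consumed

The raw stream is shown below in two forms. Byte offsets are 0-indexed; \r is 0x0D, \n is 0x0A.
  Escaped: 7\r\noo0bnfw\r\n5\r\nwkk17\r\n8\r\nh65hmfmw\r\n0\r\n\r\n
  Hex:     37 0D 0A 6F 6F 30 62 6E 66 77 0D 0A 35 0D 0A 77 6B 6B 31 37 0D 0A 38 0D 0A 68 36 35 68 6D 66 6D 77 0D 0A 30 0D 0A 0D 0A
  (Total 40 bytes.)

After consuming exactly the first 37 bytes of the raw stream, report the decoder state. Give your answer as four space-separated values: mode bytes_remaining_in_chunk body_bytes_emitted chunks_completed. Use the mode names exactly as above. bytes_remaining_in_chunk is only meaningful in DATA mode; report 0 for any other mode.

Answer: SIZE_CR 0 20 3

Derivation:
Byte 0 = '7': mode=SIZE remaining=0 emitted=0 chunks_done=0
Byte 1 = 0x0D: mode=SIZE_CR remaining=0 emitted=0 chunks_done=0
Byte 2 = 0x0A: mode=DATA remaining=7 emitted=0 chunks_done=0
Byte 3 = 'o': mode=DATA remaining=6 emitted=1 chunks_done=0
Byte 4 = 'o': mode=DATA remaining=5 emitted=2 chunks_done=0
Byte 5 = '0': mode=DATA remaining=4 emitted=3 chunks_done=0
Byte 6 = 'b': mode=DATA remaining=3 emitted=4 chunks_done=0
Byte 7 = 'n': mode=DATA remaining=2 emitted=5 chunks_done=0
Byte 8 = 'f': mode=DATA remaining=1 emitted=6 chunks_done=0
Byte 9 = 'w': mode=DATA_DONE remaining=0 emitted=7 chunks_done=0
Byte 10 = 0x0D: mode=DATA_CR remaining=0 emitted=7 chunks_done=0
Byte 11 = 0x0A: mode=SIZE remaining=0 emitted=7 chunks_done=1
Byte 12 = '5': mode=SIZE remaining=0 emitted=7 chunks_done=1
Byte 13 = 0x0D: mode=SIZE_CR remaining=0 emitted=7 chunks_done=1
Byte 14 = 0x0A: mode=DATA remaining=5 emitted=7 chunks_done=1
Byte 15 = 'w': mode=DATA remaining=4 emitted=8 chunks_done=1
Byte 16 = 'k': mode=DATA remaining=3 emitted=9 chunks_done=1
Byte 17 = 'k': mode=DATA remaining=2 emitted=10 chunks_done=1
Byte 18 = '1': mode=DATA remaining=1 emitted=11 chunks_done=1
Byte 19 = '7': mode=DATA_DONE remaining=0 emitted=12 chunks_done=1
Byte 20 = 0x0D: mode=DATA_CR remaining=0 emitted=12 chunks_done=1
Byte 21 = 0x0A: mode=SIZE remaining=0 emitted=12 chunks_done=2
Byte 22 = '8': mode=SIZE remaining=0 emitted=12 chunks_done=2
Byte 23 = 0x0D: mode=SIZE_CR remaining=0 emitted=12 chunks_done=2
Byte 24 = 0x0A: mode=DATA remaining=8 emitted=12 chunks_done=2
Byte 25 = 'h': mode=DATA remaining=7 emitted=13 chunks_done=2
Byte 26 = '6': mode=DATA remaining=6 emitted=14 chunks_done=2
Byte 27 = '5': mode=DATA remaining=5 emitted=15 chunks_done=2
Byte 28 = 'h': mode=DATA remaining=4 emitted=16 chunks_done=2
Byte 29 = 'm': mode=DATA remaining=3 emitted=17 chunks_done=2
Byte 30 = 'f': mode=DATA remaining=2 emitted=18 chunks_done=2
Byte 31 = 'm': mode=DATA remaining=1 emitted=19 chunks_done=2
Byte 32 = 'w': mode=DATA_DONE remaining=0 emitted=20 chunks_done=2
Byte 33 = 0x0D: mode=DATA_CR remaining=0 emitted=20 chunks_done=2
Byte 34 = 0x0A: mode=SIZE remaining=0 emitted=20 chunks_done=3
Byte 35 = '0': mode=SIZE remaining=0 emitted=20 chunks_done=3
Byte 36 = 0x0D: mode=SIZE_CR remaining=0 emitted=20 chunks_done=3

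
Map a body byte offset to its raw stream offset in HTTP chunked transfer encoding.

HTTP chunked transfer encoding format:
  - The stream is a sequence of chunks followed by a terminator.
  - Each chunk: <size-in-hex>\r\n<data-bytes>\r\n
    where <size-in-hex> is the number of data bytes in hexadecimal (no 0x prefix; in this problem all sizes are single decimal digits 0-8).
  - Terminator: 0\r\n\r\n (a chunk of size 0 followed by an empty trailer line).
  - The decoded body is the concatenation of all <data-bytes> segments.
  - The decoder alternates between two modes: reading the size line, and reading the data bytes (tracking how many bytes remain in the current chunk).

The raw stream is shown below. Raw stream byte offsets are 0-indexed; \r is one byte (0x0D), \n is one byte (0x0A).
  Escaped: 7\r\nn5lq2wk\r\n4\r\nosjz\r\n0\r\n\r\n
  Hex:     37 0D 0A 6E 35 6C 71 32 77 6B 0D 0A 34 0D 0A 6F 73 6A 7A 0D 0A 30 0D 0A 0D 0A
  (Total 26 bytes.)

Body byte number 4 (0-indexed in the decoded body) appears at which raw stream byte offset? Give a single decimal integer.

Answer: 7

Derivation:
Chunk 1: stream[0..1]='7' size=0x7=7, data at stream[3..10]='n5lq2wk' -> body[0..7], body so far='n5lq2wk'
Chunk 2: stream[12..13]='4' size=0x4=4, data at stream[15..19]='osjz' -> body[7..11], body so far='n5lq2wkosjz'
Chunk 3: stream[21..22]='0' size=0 (terminator). Final body='n5lq2wkosjz' (11 bytes)
Body byte 4 at stream offset 7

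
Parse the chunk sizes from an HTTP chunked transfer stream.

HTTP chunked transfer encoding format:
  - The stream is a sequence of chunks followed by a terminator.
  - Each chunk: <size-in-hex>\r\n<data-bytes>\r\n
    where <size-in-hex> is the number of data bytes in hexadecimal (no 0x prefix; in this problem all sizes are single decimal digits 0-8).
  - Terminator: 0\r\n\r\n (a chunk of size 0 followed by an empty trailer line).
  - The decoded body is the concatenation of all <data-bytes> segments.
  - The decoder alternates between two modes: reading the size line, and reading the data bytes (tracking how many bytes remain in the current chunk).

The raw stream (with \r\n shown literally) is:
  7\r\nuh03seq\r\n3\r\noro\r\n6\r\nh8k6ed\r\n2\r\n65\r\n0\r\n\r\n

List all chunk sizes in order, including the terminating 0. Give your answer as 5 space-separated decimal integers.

Answer: 7 3 6 2 0

Derivation:
Chunk 1: stream[0..1]='7' size=0x7=7, data at stream[3..10]='uh03seq' -> body[0..7], body so far='uh03seq'
Chunk 2: stream[12..13]='3' size=0x3=3, data at stream[15..18]='oro' -> body[7..10], body so far='uh03seqoro'
Chunk 3: stream[20..21]='6' size=0x6=6, data at stream[23..29]='h8k6ed' -> body[10..16], body so far='uh03seqoroh8k6ed'
Chunk 4: stream[31..32]='2' size=0x2=2, data at stream[34..36]='65' -> body[16..18], body so far='uh03seqoroh8k6ed65'
Chunk 5: stream[38..39]='0' size=0 (terminator). Final body='uh03seqoroh8k6ed65' (18 bytes)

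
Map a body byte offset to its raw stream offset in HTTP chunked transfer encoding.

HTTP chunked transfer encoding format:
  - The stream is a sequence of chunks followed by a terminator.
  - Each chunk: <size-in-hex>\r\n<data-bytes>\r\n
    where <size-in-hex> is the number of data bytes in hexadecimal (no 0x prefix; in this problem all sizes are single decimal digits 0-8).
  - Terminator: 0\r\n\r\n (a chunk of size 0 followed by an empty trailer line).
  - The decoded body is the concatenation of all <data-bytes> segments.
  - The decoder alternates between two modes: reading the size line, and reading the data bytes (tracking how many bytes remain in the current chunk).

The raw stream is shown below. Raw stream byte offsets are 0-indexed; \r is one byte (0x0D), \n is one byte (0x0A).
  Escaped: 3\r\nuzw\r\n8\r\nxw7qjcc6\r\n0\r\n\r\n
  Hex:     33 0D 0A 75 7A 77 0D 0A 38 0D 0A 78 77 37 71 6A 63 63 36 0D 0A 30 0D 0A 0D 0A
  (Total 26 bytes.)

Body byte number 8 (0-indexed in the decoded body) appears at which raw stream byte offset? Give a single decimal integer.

Chunk 1: stream[0..1]='3' size=0x3=3, data at stream[3..6]='uzw' -> body[0..3], body so far='uzw'
Chunk 2: stream[8..9]='8' size=0x8=8, data at stream[11..19]='xw7qjcc6' -> body[3..11], body so far='uzwxw7qjcc6'
Chunk 3: stream[21..22]='0' size=0 (terminator). Final body='uzwxw7qjcc6' (11 bytes)
Body byte 8 at stream offset 16

Answer: 16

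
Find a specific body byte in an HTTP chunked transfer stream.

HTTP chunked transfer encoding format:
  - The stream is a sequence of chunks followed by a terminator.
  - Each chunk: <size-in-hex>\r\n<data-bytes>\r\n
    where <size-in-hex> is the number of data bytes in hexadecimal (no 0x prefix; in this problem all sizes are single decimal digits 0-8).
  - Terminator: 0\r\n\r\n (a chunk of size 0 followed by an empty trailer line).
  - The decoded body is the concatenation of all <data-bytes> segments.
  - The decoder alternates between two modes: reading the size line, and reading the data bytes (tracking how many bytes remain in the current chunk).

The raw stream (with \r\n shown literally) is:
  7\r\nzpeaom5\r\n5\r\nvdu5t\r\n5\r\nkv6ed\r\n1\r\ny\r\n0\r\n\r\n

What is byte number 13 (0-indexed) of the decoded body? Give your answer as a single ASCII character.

Answer: v

Derivation:
Chunk 1: stream[0..1]='7' size=0x7=7, data at stream[3..10]='zpeaom5' -> body[0..7], body so far='zpeaom5'
Chunk 2: stream[12..13]='5' size=0x5=5, data at stream[15..20]='vdu5t' -> body[7..12], body so far='zpeaom5vdu5t'
Chunk 3: stream[22..23]='5' size=0x5=5, data at stream[25..30]='kv6ed' -> body[12..17], body so far='zpeaom5vdu5tkv6ed'
Chunk 4: stream[32..33]='1' size=0x1=1, data at stream[35..36]='y' -> body[17..18], body so far='zpeaom5vdu5tkv6edy'
Chunk 5: stream[38..39]='0' size=0 (terminator). Final body='zpeaom5vdu5tkv6edy' (18 bytes)
Body byte 13 = 'v'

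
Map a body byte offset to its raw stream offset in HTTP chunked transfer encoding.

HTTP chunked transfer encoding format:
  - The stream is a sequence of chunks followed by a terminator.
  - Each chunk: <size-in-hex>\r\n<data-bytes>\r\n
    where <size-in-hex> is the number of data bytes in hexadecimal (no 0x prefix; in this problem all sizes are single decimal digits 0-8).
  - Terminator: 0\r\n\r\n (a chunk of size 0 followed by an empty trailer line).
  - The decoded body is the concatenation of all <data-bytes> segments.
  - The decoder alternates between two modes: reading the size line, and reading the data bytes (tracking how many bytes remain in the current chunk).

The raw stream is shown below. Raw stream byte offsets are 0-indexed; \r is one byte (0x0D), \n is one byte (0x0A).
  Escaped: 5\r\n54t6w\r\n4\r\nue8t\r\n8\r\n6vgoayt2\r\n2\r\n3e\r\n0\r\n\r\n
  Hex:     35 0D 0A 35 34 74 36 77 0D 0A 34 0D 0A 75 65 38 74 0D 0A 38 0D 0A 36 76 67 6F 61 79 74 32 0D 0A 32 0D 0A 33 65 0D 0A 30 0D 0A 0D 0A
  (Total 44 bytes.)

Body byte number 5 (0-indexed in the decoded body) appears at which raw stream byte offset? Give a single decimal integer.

Chunk 1: stream[0..1]='5' size=0x5=5, data at stream[3..8]='54t6w' -> body[0..5], body so far='54t6w'
Chunk 2: stream[10..11]='4' size=0x4=4, data at stream[13..17]='ue8t' -> body[5..9], body so far='54t6wue8t'
Chunk 3: stream[19..20]='8' size=0x8=8, data at stream[22..30]='6vgoayt2' -> body[9..17], body so far='54t6wue8t6vgoayt2'
Chunk 4: stream[32..33]='2' size=0x2=2, data at stream[35..37]='3e' -> body[17..19], body so far='54t6wue8t6vgoayt23e'
Chunk 5: stream[39..40]='0' size=0 (terminator). Final body='54t6wue8t6vgoayt23e' (19 bytes)
Body byte 5 at stream offset 13

Answer: 13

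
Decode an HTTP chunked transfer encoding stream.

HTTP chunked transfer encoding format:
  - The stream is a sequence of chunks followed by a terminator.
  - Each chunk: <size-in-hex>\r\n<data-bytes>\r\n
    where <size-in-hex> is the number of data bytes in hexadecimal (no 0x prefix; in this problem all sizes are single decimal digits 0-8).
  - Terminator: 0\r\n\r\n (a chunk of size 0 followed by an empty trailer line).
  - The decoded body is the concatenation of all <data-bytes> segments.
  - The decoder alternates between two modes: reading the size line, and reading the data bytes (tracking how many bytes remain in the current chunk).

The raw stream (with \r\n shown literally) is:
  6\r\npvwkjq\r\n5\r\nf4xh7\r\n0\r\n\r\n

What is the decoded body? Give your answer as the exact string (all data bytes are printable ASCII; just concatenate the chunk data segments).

Answer: pvwkjqf4xh7

Derivation:
Chunk 1: stream[0..1]='6' size=0x6=6, data at stream[3..9]='pvwkjq' -> body[0..6], body so far='pvwkjq'
Chunk 2: stream[11..12]='5' size=0x5=5, data at stream[14..19]='f4xh7' -> body[6..11], body so far='pvwkjqf4xh7'
Chunk 3: stream[21..22]='0' size=0 (terminator). Final body='pvwkjqf4xh7' (11 bytes)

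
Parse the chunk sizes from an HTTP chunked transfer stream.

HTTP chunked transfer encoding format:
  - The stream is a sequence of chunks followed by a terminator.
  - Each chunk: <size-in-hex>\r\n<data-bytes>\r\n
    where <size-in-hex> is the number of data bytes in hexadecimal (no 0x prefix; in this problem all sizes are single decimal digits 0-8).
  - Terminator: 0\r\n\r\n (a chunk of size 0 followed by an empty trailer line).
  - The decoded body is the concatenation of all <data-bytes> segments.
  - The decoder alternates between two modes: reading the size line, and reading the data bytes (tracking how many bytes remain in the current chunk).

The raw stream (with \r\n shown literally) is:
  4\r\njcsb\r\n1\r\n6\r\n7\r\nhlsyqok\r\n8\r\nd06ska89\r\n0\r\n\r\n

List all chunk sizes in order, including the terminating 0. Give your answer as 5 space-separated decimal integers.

Chunk 1: stream[0..1]='4' size=0x4=4, data at stream[3..7]='jcsb' -> body[0..4], body so far='jcsb'
Chunk 2: stream[9..10]='1' size=0x1=1, data at stream[12..13]='6' -> body[4..5], body so far='jcsb6'
Chunk 3: stream[15..16]='7' size=0x7=7, data at stream[18..25]='hlsyqok' -> body[5..12], body so far='jcsb6hlsyqok'
Chunk 4: stream[27..28]='8' size=0x8=8, data at stream[30..38]='d06ska89' -> body[12..20], body so far='jcsb6hlsyqokd06ska89'
Chunk 5: stream[40..41]='0' size=0 (terminator). Final body='jcsb6hlsyqokd06ska89' (20 bytes)

Answer: 4 1 7 8 0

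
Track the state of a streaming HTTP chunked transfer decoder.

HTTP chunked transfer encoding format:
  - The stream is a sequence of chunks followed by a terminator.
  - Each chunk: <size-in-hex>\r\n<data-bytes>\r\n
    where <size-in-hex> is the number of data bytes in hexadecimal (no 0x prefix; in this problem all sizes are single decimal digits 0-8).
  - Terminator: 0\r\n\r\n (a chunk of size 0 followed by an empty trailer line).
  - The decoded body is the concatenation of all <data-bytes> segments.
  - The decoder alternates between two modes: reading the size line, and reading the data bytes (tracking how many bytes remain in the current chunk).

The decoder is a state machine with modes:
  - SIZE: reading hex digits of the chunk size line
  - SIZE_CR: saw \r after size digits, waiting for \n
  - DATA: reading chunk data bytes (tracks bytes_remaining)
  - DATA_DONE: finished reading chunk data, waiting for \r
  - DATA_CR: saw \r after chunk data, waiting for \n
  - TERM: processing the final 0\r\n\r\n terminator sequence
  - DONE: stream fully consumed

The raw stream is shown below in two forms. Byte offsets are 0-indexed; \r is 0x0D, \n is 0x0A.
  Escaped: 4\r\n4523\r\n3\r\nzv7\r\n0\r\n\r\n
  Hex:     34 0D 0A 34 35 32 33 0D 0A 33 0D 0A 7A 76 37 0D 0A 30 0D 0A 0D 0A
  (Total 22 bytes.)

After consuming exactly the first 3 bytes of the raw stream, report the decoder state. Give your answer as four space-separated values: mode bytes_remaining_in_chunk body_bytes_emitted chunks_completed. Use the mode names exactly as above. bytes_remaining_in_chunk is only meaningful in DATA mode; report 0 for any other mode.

Byte 0 = '4': mode=SIZE remaining=0 emitted=0 chunks_done=0
Byte 1 = 0x0D: mode=SIZE_CR remaining=0 emitted=0 chunks_done=0
Byte 2 = 0x0A: mode=DATA remaining=4 emitted=0 chunks_done=0

Answer: DATA 4 0 0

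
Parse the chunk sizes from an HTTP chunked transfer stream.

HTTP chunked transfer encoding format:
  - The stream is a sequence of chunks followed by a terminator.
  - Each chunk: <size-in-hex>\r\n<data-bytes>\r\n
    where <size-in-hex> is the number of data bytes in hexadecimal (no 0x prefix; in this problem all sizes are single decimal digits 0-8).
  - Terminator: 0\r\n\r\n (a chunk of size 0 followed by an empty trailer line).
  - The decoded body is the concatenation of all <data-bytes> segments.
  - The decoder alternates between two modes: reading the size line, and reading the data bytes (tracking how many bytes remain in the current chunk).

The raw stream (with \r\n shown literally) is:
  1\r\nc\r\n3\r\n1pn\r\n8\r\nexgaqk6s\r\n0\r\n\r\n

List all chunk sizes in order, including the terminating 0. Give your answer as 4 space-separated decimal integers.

Answer: 1 3 8 0

Derivation:
Chunk 1: stream[0..1]='1' size=0x1=1, data at stream[3..4]='c' -> body[0..1], body so far='c'
Chunk 2: stream[6..7]='3' size=0x3=3, data at stream[9..12]='1pn' -> body[1..4], body so far='c1pn'
Chunk 3: stream[14..15]='8' size=0x8=8, data at stream[17..25]='exgaqk6s' -> body[4..12], body so far='c1pnexgaqk6s'
Chunk 4: stream[27..28]='0' size=0 (terminator). Final body='c1pnexgaqk6s' (12 bytes)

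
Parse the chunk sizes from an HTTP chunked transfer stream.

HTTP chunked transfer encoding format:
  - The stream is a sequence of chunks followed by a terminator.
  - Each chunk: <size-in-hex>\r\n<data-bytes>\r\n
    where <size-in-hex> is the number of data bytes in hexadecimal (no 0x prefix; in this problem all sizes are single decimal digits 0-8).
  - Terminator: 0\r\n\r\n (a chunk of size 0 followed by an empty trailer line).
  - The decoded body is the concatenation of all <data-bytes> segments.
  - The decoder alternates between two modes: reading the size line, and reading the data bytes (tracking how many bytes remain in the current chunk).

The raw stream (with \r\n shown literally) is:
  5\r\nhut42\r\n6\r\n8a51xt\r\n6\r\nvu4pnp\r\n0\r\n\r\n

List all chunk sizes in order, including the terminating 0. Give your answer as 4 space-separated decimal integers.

Chunk 1: stream[0..1]='5' size=0x5=5, data at stream[3..8]='hut42' -> body[0..5], body so far='hut42'
Chunk 2: stream[10..11]='6' size=0x6=6, data at stream[13..19]='8a51xt' -> body[5..11], body so far='hut428a51xt'
Chunk 3: stream[21..22]='6' size=0x6=6, data at stream[24..30]='vu4pnp' -> body[11..17], body so far='hut428a51xtvu4pnp'
Chunk 4: stream[32..33]='0' size=0 (terminator). Final body='hut428a51xtvu4pnp' (17 bytes)

Answer: 5 6 6 0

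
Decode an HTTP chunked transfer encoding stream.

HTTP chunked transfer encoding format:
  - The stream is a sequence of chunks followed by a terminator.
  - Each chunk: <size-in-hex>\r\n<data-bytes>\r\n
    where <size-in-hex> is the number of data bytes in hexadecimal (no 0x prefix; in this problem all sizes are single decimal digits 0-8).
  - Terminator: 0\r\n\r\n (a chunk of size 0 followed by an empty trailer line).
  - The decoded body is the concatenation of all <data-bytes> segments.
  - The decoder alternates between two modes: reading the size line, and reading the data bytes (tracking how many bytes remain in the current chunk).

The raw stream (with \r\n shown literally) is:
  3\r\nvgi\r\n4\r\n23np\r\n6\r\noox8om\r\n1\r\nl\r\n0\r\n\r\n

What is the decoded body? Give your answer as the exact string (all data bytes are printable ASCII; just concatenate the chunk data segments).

Chunk 1: stream[0..1]='3' size=0x3=3, data at stream[3..6]='vgi' -> body[0..3], body so far='vgi'
Chunk 2: stream[8..9]='4' size=0x4=4, data at stream[11..15]='23np' -> body[3..7], body so far='vgi23np'
Chunk 3: stream[17..18]='6' size=0x6=6, data at stream[20..26]='oox8om' -> body[7..13], body so far='vgi23npoox8om'
Chunk 4: stream[28..29]='1' size=0x1=1, data at stream[31..32]='l' -> body[13..14], body so far='vgi23npoox8oml'
Chunk 5: stream[34..35]='0' size=0 (terminator). Final body='vgi23npoox8oml' (14 bytes)

Answer: vgi23npoox8oml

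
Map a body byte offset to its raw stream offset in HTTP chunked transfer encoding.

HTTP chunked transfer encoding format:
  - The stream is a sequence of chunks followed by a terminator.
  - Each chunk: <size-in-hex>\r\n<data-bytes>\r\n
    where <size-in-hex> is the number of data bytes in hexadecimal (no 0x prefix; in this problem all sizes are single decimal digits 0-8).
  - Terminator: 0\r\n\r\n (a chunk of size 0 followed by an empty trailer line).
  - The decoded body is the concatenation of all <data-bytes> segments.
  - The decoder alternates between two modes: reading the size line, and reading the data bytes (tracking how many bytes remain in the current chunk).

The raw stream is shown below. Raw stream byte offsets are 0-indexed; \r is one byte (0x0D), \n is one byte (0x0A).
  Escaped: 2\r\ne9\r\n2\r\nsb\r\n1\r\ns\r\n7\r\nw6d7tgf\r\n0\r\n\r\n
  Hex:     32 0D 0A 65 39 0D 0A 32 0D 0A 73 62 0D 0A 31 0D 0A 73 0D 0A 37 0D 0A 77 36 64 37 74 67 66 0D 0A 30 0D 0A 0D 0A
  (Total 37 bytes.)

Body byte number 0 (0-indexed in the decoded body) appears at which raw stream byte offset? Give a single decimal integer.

Chunk 1: stream[0..1]='2' size=0x2=2, data at stream[3..5]='e9' -> body[0..2], body so far='e9'
Chunk 2: stream[7..8]='2' size=0x2=2, data at stream[10..12]='sb' -> body[2..4], body so far='e9sb'
Chunk 3: stream[14..15]='1' size=0x1=1, data at stream[17..18]='s' -> body[4..5], body so far='e9sbs'
Chunk 4: stream[20..21]='7' size=0x7=7, data at stream[23..30]='w6d7tgf' -> body[5..12], body so far='e9sbsw6d7tgf'
Chunk 5: stream[32..33]='0' size=0 (terminator). Final body='e9sbsw6d7tgf' (12 bytes)
Body byte 0 at stream offset 3

Answer: 3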